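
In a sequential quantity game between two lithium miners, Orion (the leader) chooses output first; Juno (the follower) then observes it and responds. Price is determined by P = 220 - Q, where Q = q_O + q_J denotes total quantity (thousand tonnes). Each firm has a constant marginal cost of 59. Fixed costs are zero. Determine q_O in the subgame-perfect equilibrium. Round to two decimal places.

Solve by backward induction. Given q_O, the follower Juno maximises π_J = (220 - q_O - q_J)q_J - 59q_J.
∂π_J/∂q_J = 161 - q_O - 2q_J = 0 gives the reaction function q_J = (161 - q_O)/2.
Orion substitutes q_J(q_O) into its own profit: π_O = q_O(220 - q_O - (161 - q_O)/2) - 59q_O = (279/2 - (1/2)q_O)q_O - 59q_O.
The leader's first-order condition 161/2 - q_O = 0 yields q_O = 161/2.
Then q_J = (161 - 161/2)/2 = 161/4.

80.50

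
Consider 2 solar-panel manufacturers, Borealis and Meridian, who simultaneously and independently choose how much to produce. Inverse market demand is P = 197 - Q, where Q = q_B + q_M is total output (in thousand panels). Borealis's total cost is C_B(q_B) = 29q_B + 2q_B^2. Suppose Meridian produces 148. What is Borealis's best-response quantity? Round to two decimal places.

3.33

With the rival's output fixed at 148, Borealis's profit is π_B = (197 - 148 - q_B)q_B - (29q_B + 2q_B²) = (49 - q_B)q_B - (29q_B + 2q_B²).
∂π_B/∂q_B = 20 - 6q_B = 0, so q_B = 10/3.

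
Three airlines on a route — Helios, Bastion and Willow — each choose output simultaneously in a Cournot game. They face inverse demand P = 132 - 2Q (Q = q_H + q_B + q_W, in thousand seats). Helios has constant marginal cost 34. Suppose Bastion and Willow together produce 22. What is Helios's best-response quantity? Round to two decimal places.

13.50

With rivals' combined output fixed at 22, Helios's profit is π_H = (132 - 2·22 - 2q_H)q_H - (34q_H) = (88 - 2q_H)q_H - (34q_H).
∂π_H/∂q_H = 54 - 4q_H = 0, so q_H = 27/2.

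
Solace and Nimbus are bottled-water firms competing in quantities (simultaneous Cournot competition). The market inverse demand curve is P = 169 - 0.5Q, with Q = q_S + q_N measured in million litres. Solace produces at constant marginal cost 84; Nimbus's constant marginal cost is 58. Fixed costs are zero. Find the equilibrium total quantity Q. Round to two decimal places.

Solace's profit: π_S = (169 - 0.5Q)q_S - (84q_S). Setting ∂π_S/∂q_S = 0: 85 - q_S - (1/2)(q_N) = 0.
Nimbus's first-order condition: 111 - q_N - (1/2)(q_S) = 0.
So q_S = (85 - (1/2)q_N) and q_N = (111 - (1/2)q_S).
Substituting one into the other gives q_S = 118/3 and q_N = 274/3.
Total output Q = 118/3 + 274/3 = 392/3.

130.67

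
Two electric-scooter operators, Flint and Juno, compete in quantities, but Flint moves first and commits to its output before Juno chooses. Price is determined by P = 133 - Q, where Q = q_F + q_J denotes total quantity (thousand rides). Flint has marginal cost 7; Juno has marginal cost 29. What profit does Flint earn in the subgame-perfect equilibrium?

2738

The follower Juno best-responds to any q_F: π_J = (133 - Q)q_J - 29q_J.
Setting the follower's marginal profit to zero, 104 - q_F - 2q_J = 0, i.e. q_J = (104 - q_F)/2.
Flint substitutes q_J(q_F) into its own profit: π_F = q_F(133 - q_F - (104 - q_F)/2) - 7q_F = (81 - (1/2)q_F)q_F - 7q_F.
Maximising: ∂π_F/∂q_F = 74 - q_F = 0, giving q_F = 74.
Then q_J = (104 - 74)/2 = 15.
Price P = 133 - 89 = 44.
Flint's profit: (44 - 7)·74 = 2738.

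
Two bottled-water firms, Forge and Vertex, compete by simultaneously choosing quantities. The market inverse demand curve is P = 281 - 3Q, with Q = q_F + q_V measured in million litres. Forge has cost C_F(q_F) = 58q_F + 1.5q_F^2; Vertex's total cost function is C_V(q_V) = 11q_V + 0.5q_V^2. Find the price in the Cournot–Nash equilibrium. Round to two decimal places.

Forge's profit: π_F = (281 - 3Q)q_F - (58q_F + (3/2)q_F²). Setting ∂π_F/∂q_F = 0: 223 - 9q_F - 3(q_V) = 0.
Vertex's first-order condition: 270 - 7q_V - 3(q_F) = 0.
Rearranging gives the reaction functions q_F = (223 - 3q_V)/9 and q_V = (270 - 3q_F)/7.
Substituting one into the other gives q_F = 751/54 and q_V = 587/18.
Total output Q = 1256/27, so price P = 281 - 3·(1256/27) = 1273/9.

141.44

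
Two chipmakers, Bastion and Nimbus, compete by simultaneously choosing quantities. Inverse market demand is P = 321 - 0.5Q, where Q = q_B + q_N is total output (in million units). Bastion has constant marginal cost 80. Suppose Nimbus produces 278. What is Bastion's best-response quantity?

With the rival's output fixed at 278, Bastion's profit is π_B = (321 - (1/2)·278 - (1/2)q_B)q_B - (80q_B) = (182 - (1/2)q_B)q_B - (80q_B).
∂π_B/∂q_B = 102 - q_B = 0, so q_B = 102.

102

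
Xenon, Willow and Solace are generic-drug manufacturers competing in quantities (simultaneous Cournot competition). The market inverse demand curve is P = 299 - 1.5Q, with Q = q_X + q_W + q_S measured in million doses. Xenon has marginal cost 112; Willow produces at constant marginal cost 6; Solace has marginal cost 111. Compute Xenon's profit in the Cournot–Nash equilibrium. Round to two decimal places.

266.67

Xenon's profit: π_X = (299 - 1.5Q)q_X - (112q_X). Setting ∂π_X/∂q_X = 0: 187 - 3q_X - (3/2)(q_W + q_S) = 0.
Willow's first-order condition: 293 - 3q_W - (3/2)(q_X + q_S) = 0.
Solace's first-order condition: 188 - 3q_S - (3/2)(q_X + q_W) = 0.
Adding the 3 conditions: 668 − 3Q − 3Q = 0, i.e. Q = 334/3.
Back-substituting: q_X = (187 − 167)/(3/2) = 40/3, q_W = (293 − 167)/(3/2) = 84, q_S = (188 − 167)/(3/2) = 14.
Price P = 299 - (3/2)·(334/3) = 132.
Xenon's profit: (132 - 112)·(40/3) = 800/3.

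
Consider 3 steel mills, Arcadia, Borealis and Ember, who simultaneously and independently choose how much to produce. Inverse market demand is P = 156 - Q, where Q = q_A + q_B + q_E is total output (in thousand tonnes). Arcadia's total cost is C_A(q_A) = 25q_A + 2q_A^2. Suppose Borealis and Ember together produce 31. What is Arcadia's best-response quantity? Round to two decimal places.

16.67

With rivals' combined output fixed at 31, Arcadia's profit is π_A = (156 - 31 - q_A)q_A - (25q_A + 2q_A²) = (125 - q_A)q_A - (25q_A + 2q_A²).
∂π_A/∂q_A = 100 - 6q_A = 0, so q_A = 50/3.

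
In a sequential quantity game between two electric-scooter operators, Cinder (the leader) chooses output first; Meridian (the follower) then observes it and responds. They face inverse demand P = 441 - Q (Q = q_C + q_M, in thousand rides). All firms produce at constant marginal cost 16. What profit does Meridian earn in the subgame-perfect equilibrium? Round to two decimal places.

11289.06

Solve by backward induction. Given q_C, the follower Meridian maximises π_M = (441 - q_C - q_M)q_M - 16q_M.
∂π_M/∂q_M = 425 - q_C - 2q_M = 0 gives the reaction function q_M = (425 - q_C)/2.
The leader anticipates this reaction. Substituting into P = 441 - Q gives P = 457/2 - (1/2)q_C, so π_C = (457/2 - (1/2)q_C)q_C - 16q_C.
Leader FOC: 425/2 - q_C = 0, so q_C = 425/2.
Then q_M = (425 - 425/2)/2 = 425/4.
Price P = 441 - 1275/4 = 489/4.
Meridian's profit: (489/4 - 16)·(425/4) = 11289.0625.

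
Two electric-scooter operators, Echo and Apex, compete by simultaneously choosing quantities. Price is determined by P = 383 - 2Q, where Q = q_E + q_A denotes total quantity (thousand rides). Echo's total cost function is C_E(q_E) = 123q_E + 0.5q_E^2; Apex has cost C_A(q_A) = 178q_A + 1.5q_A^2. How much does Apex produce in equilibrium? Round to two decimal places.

16.29

Echo's profit: π_E = (383 - 2Q)q_E - (123q_E + (1/2)q_E²). Setting ∂π_E/∂q_E = 0: 260 - 5q_E - 2(q_A) = 0.
Apex's first-order condition: 205 - 7q_A - 2(q_E) = 0.
Rearranging gives the reaction functions q_E = (260 - 2q_A)/5 and q_A = (205 - 2q_E)/7.
Solving the pair: q_E = 1410/31, q_A = 505/31.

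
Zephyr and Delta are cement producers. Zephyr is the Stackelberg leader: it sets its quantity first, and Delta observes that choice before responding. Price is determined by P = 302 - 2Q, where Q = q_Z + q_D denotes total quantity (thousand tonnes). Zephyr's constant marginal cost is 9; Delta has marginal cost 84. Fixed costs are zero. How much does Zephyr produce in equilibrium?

Solve by backward induction. Given q_Z, the follower Delta maximises π_D = (302 - 2q_Z - 2q_D)q_D - 84q_D.
∂π_D/∂q_D = 218 - 2q_Z - 4q_D = 0 gives the reaction function q_D = (218 - 2q_Z)/4.
The leader anticipates this reaction. Substituting into P = 302 - 2Q gives P = 193 - q_Z, so π_Z = (193 - q_Z)q_Z - 9q_Z.
Leader FOC: 184 - 2q_Z = 0, so q_Z = 92.
Then q_D = (218 - 2·92)/4 = 17/2.

92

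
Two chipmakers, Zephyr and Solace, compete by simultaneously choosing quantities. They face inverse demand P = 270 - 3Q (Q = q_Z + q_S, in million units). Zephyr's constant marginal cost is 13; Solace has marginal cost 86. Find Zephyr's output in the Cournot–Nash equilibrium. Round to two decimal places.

Zephyr's profit: π_Z = (270 - 3Q)q_Z - (13q_Z). Setting ∂π_Z/∂q_Z = 0: 257 - 6q_Z - 3(q_S) = 0.
Solace's first-order condition: 184 - 6q_S - 3(q_Z) = 0.
Rearranging gives the reaction functions q_Z = (257 - 3q_S)/6 and q_S = (184 - 3q_Z)/6.
Solving the pair: q_Z = 110/3, q_S = 37/3.

36.67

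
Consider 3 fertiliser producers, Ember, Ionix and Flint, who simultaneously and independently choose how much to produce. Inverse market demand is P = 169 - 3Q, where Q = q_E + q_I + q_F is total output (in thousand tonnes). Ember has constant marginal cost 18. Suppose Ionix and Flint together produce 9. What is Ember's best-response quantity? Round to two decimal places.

20.67

With rivals' combined output fixed at 9, Ember's profit is π_E = (169 - 3·9 - 3q_E)q_E - (18q_E) = (142 - 3q_E)q_E - (18q_E).
∂π_E/∂q_E = 124 - 6q_E = 0, so q_E = 62/3.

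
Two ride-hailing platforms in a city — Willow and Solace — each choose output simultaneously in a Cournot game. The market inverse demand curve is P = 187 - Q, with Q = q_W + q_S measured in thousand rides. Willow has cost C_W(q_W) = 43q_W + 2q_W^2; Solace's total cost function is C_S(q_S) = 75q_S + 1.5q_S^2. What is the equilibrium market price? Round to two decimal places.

147.83

Willow's profit: π_W = (187 - Q)q_W - (43q_W + 2q_W²). Setting ∂π_W/∂q_W = 0: 144 - 6q_W - (q_S) = 0.
Solace's profit: π_S = (187 - Q)q_S - (75q_S + (3/2)q_S²). Setting ∂π_S/∂q_S = 0: 112 - 5q_S - (q_W) = 0.
Rearranging gives the reaction functions q_W = (144 - q_S)/6 and q_S = (112 - q_W)/5.
Substituting one into the other gives q_W = 608/29 and q_S = 528/29.
Total output Q = 1136/29, so price P = 187 - 1136/29 = 147.8276.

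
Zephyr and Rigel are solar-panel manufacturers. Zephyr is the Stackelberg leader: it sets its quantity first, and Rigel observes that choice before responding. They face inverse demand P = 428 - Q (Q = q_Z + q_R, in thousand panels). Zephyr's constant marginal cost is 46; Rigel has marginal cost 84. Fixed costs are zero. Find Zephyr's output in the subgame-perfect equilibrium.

Solve by backward induction. Given q_Z, the follower Rigel maximises π_R = (428 - q_Z - q_R)q_R - 84q_R.
Setting the follower's marginal profit to zero, 344 - q_Z - 2q_R = 0, i.e. q_R = (344 - q_Z)/2.
Zephyr substitutes q_R(q_Z) into its own profit: π_Z = q_Z(428 - q_Z - (344 - q_Z)/2) - 46q_Z = (256 - (1/2)q_Z)q_Z - 46q_Z.
The leader's first-order condition 210 - q_Z = 0 yields q_Z = 210.
Then q_R = (344 - 210)/2 = 67.

210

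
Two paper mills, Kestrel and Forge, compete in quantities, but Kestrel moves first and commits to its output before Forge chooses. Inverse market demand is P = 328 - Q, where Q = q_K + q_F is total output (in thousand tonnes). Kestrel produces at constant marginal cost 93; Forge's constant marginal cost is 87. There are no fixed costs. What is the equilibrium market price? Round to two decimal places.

Solve by backward induction. Given q_K, the follower Forge maximises π_F = (328 - q_K - q_F)q_F - 87q_F.
∂π_F/∂q_F = 241 - q_K - 2q_F = 0 gives the reaction function q_F = (241 - q_K)/2.
The leader anticipates this reaction. Substituting into P = 328 - Q gives P = 415/2 - (1/2)q_K, so π_K = (415/2 - (1/2)q_K)q_K - 93q_K.
Leader FOC: 229/2 - q_K = 0, so q_K = 229/2.
Then q_F = (241 - 229/2)/2 = 253/4.
Total output Q = 711/4, so price P = 328 - 711/4 = 601/4.

150.25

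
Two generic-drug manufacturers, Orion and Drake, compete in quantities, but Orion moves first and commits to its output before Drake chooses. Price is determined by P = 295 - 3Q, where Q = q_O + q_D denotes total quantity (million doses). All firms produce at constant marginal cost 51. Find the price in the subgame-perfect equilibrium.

Solve by backward induction. Given q_O, the follower Drake maximises π_D = (295 - 3q_O - 3q_D)q_D - 51q_D.
Follower FOC: 244 - 3q_O - 6q_D = 0, so q_D(q_O) = (244 - 3q_O)/6.
The leader anticipates this reaction. Substituting into P = 295 - 3Q gives P = 173 - (3/2)q_O, so π_O = (173 - (3/2)q_O)q_O - 51q_O.
The leader's first-order condition 122 - 3q_O = 0 yields q_O = 122/3.
Then q_D = (244 - 3·(122/3))/6 = 61/3.
Total output Q = 61, so price P = 295 - 3·61 = 112.

112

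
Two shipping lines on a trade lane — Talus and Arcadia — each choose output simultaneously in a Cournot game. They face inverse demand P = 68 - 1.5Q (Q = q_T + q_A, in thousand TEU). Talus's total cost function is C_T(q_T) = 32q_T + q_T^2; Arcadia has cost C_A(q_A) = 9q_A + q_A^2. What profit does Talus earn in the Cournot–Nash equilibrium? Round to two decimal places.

40.44

Talus's profit: π_T = (68 - 1.5Q)q_T - (32q_T + q_T²). Setting ∂π_T/∂q_T = 0: 36 - 5q_T - (3/2)(q_A) = 0.
Arcadia's first-order condition: 59 - 5q_A - (3/2)(q_T) = 0.
So q_T = (36 - (3/2)q_A)/5 and q_A = (59 - (3/2)q_T)/5.
Substituting one into the other gives q_T = 366/91 and q_A = 964/91.
Price P = 68 - (3/2)·(190/13) = 599/13.
Talus's profit: (599/13)·(366/91) - 32·(366/91) - (366/91)² = 40.4408.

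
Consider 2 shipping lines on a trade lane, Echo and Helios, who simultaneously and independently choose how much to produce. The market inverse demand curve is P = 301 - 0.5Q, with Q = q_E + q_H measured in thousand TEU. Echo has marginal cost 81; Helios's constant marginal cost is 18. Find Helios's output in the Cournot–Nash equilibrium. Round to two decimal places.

230.67

Echo's profit: π_E = (301 - 0.5Q)q_E - (81q_E). Setting ∂π_E/∂q_E = 0: 220 - q_E - (1/2)(q_H) = 0.
Helios's profit: π_H = (301 - 0.5Q)q_H - (18q_H). Setting ∂π_H/∂q_H = 0: 283 - q_H - (1/2)(q_E) = 0.
Rearranging gives the reaction functions q_E = (220 - (1/2)q_H) and q_H = (283 - (1/2)q_E).
Solving the pair: q_E = 314/3, q_H = 692/3.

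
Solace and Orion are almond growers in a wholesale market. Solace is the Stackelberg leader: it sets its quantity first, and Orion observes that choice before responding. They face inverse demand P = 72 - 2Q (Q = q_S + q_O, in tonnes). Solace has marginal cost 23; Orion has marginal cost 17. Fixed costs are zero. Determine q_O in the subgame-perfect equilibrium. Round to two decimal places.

8.38

Solve by backward induction. Given q_S, the follower Orion maximises π_O = (72 - 2q_S - 2q_O)q_O - 17q_O.
Follower FOC: 55 - 2q_S - 4q_O = 0, so q_O(q_S) = (55 - 2q_S)/4.
The leader anticipates this reaction. Substituting into P = 72 - 2Q gives P = 89/2 - q_S, so π_S = (89/2 - q_S)q_S - 23q_S.
The leader's first-order condition 43/2 - 2q_S = 0 yields q_S = 43/4.
Then q_O = (55 - 2·(43/4))/4 = 67/8.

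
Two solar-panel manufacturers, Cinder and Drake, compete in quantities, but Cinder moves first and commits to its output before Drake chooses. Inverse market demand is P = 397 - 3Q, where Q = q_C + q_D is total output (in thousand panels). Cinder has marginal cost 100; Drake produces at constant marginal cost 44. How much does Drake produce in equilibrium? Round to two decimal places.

38.75

The follower Drake best-responds to any q_C: π_D = (397 - 3Q)q_D - 44q_D.
Setting the follower's marginal profit to zero, 353 - 3q_C - 6q_D = 0, i.e. q_D = (353 - 3q_C)/6.
Cinder substitutes q_D(q_C) into its own profit: π_C = q_C(397 - 3q_C - (353 - 3q_C)/2) - 100q_C = (441/2 - (3/2)q_C)q_C - 100q_C.
Maximising: ∂π_C/∂q_C = 241/2 - 3q_C = 0, giving q_C = 241/6.
Then q_D = (353 - 3·(241/6))/6 = 155/4.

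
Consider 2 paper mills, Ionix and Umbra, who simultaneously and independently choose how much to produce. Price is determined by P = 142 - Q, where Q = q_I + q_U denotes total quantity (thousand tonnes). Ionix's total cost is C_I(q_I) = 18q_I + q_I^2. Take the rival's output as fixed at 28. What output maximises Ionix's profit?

With the rival's output fixed at 28, Ionix's profit is π_I = (142 - 28 - q_I)q_I - (18q_I + q_I²) = (114 - q_I)q_I - (18q_I + q_I²).
∂π_I/∂q_I = 96 - 4q_I = 0, so q_I = 24.

24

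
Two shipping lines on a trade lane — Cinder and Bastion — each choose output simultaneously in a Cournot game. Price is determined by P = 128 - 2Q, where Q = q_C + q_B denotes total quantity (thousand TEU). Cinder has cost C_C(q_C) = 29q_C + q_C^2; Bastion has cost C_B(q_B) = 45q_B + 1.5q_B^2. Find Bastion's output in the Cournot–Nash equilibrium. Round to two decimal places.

Cinder's profit: π_C = (128 - 2Q)q_C - (29q_C + q_C²). Setting ∂π_C/∂q_C = 0: 99 - 6q_C - 2(q_B) = 0.
Bastion's profit: π_B = (128 - 2Q)q_B - (45q_B + (3/2)q_B²). Setting ∂π_B/∂q_B = 0: 83 - 7q_B - 2(q_C) = 0.
So q_C = (99 - 2q_B)/6 and q_B = (83 - 2q_C)/7.
Substituting one into the other gives q_C = 527/38 and q_B = 150/19.

7.89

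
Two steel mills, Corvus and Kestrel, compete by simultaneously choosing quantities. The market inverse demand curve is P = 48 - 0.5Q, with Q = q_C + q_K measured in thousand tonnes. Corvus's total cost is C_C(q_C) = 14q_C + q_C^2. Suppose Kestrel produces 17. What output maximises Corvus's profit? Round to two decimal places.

With the rival's output fixed at 17, Corvus's profit is π_C = (48 - (1/2)·17 - (1/2)q_C)q_C - (14q_C + q_C²) = (79/2 - (1/2)q_C)q_C - (14q_C + q_C²).
∂π_C/∂q_C = 51/2 - 3q_C = 0, so q_C = 17/2.

8.50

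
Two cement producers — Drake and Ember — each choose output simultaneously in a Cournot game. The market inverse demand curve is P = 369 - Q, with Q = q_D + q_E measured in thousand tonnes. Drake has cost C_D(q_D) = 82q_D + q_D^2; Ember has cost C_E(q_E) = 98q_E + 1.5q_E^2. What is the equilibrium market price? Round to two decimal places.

Drake's profit: π_D = (369 - Q)q_D - (82q_D + q_D²). Setting ∂π_D/∂q_D = 0: 287 - 4q_D - (q_E) = 0.
Ember's first-order condition: 271 - 5q_E - (q_D) = 0.
Best responses: q_D = (287 - q_E)/4, q_E = (271 - q_D)/5.
Substituting one into the other gives q_D = 1164/19 and q_E = 797/19.
Total output Q = 1961/19, so price P = 369 - 1961/19 = 265.7895.

265.79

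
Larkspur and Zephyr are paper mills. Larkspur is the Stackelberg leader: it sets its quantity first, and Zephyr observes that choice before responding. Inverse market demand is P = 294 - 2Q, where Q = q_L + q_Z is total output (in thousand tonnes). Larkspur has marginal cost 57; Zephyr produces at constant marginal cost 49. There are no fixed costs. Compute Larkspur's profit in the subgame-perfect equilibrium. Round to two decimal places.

Solve by backward induction. Given q_L, the follower Zephyr maximises π_Z = (294 - 2q_L - 2q_Z)q_Z - 49q_Z.
∂π_Z/∂q_Z = 245 - 2q_L - 4q_Z = 0 gives the reaction function q_Z = (245 - 2q_L)/4.
Larkspur substitutes q_Z(q_L) into its own profit: π_L = q_L(294 - 2q_L - (245 - 2q_L)/2) - 57q_L = (343/2 - q_L)q_L - 57q_L.
Leader FOC: 229/2 - 2q_L = 0, so q_L = 229/4.
Then q_Z = (245 - 2·(229/4))/4 = 261/8.
Price P = 294 - 2·(719/8) = 457/4.
Larkspur's profit: (457/4 - 57)·(229/4) = 3277.5625.

3277.56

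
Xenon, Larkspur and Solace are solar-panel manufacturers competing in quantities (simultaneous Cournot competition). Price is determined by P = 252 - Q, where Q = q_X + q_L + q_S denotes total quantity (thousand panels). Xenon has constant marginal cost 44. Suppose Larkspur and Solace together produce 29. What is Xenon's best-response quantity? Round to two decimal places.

With rivals' combined output fixed at 29, Xenon's profit is π_X = (252 - 29 - q_X)q_X - (44q_X) = (223 - q_X)q_X - (44q_X).
∂π_X/∂q_X = 179 - 2q_X = 0, so q_X = 179/2.

89.50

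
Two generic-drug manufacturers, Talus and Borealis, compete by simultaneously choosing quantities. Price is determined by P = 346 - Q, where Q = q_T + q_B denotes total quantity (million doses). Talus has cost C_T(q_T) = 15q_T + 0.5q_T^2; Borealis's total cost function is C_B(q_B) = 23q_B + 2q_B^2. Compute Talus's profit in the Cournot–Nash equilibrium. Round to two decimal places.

14354.16

Talus's profit: π_T = (346 - Q)q_T - (15q_T + (1/2)q_T²). Setting ∂π_T/∂q_T = 0: 331 - 3q_T - (q_B) = 0.
Borealis's profit: π_B = (346 - Q)q_B - (23q_B + 2q_B²). Setting ∂π_B/∂q_B = 0: 323 - 6q_B - (q_T) = 0.
So q_T = (331 - q_B)/3 and q_B = (323 - q_T)/6.
Solving the pair: q_T = 1663/17, q_B = 638/17.
Price P = 346 - 135.3529 = 210.6471.
Talus's profit: 210.6471·(1663/17) - 15·(1663/17) - (1/2)(1663/17)² = 14354.1644.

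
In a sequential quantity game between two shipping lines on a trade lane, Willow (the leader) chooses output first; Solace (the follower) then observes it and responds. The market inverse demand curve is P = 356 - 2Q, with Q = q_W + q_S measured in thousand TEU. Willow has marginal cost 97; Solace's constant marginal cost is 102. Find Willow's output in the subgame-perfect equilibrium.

66

Solve by backward induction. Given q_W, the follower Solace maximises π_S = (356 - 2q_W - 2q_S)q_S - 102q_S.
Setting the follower's marginal profit to zero, 254 - 2q_W - 4q_S = 0, i.e. q_S = (254 - 2q_W)/4.
The leader anticipates this reaction. Substituting into P = 356 - 2Q gives P = 229 - q_W, so π_W = (229 - q_W)q_W - 97q_W.
Leader FOC: 132 - 2q_W = 0, so q_W = 66.
Then q_S = (254 - 2·66)/4 = 61/2.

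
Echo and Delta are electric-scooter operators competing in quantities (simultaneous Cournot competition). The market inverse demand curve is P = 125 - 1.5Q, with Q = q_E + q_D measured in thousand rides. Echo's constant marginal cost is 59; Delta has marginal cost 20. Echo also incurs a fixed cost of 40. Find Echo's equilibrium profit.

14

Echo's profit: π_E = (125 - 1.5Q)q_E - (59q_E). Setting ∂π_E/∂q_E = 0: 66 - 3q_E - (3/2)(q_D) = 0.
Delta's first-order condition: 105 - 3q_D - (3/2)(q_E) = 0.
Rearranging gives the reaction functions q_E = (66 - (3/2)q_D)/3 and q_D = (105 - (3/2)q_E)/3.
Solving the pair: q_E = 6, q_D = 32.
Price P = 125 - (3/2)·38 = 68.
Echo's profit: (68 - 59)·6 - 40 = 14.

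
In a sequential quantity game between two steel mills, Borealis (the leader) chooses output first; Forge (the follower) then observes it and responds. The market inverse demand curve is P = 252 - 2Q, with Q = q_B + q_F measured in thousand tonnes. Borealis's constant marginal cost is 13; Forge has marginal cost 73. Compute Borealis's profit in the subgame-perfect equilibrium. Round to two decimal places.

The follower Forge best-responds to any q_B: π_F = (252 - 2Q)q_F - 73q_F.
∂π_F/∂q_F = 179 - 2q_B - 4q_F = 0 gives the reaction function q_F = (179 - 2q_B)/4.
Borealis substitutes q_F(q_B) into its own profit: π_B = q_B(252 - 2q_B - (179 - 2q_B)/2) - 13q_B = (325/2 - q_B)q_B - 13q_B.
The leader's first-order condition 299/2 - 2q_B = 0 yields q_B = 299/4.
Then q_F = (179 - 2·(299/4))/4 = 59/8.
Price P = 252 - 2·(657/8) = 351/4.
Borealis's profit: (351/4 - 13)·(299/4) = 5587.5625.

5587.56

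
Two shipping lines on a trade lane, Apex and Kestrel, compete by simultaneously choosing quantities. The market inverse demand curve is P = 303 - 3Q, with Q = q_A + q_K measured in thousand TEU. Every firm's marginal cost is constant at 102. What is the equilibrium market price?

169

Each firm earns π_i = (303 - 3Q)q_i - 102q_i.
Setting ∂π_i/∂q_i = 0 with rivals' quantities fixed: 201 - 6q_i - 3q_j = 0.
By symmetry each firm produces the same amount; substituting q_j = q_i yields q_i = 201/9 = 67/3.
Total output Q = 134/3, so price P = 303 - 3·(134/3) = 169.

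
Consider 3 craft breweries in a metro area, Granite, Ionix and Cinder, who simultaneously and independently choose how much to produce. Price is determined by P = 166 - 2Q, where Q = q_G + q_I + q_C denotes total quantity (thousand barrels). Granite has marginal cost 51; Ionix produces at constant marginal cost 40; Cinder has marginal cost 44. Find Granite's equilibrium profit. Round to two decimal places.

Granite's profit: π_G = (166 - 2Q)q_G - (51q_G). Setting ∂π_G/∂q_G = 0: 115 - 4q_G - 2(q_I + q_C) = 0.
Ionix's first-order condition: 126 - 4q_I - 2(q_G + q_C) = 0.
Cinder's profit: π_C = (166 - 2Q)q_C - (44q_C). Setting ∂π_C/∂q_C = 0: 122 - 4q_C - 2(q_G + q_I) = 0.
Adding the 3 first-order conditions: 363 − 8Q = 0, so Q = 363/8.
Back-substituting: q_G = (115 − 363/4)/2 = 97/8, q_I = (126 − 363/4)/2 = 141/8, q_C = (122 − 363/4)/2 = 125/8.
Price P = 166 - 2·(363/8) = 301/4.
Granite's profit: (301/4 - 51)·(97/8) = 294.0313.

294.03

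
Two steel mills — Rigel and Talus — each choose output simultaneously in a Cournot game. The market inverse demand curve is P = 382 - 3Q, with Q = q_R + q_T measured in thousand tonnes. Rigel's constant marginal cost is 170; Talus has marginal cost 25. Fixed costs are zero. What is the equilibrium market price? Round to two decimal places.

192.33

Rigel's profit: π_R = (382 - 3Q)q_R - (170q_R). Setting ∂π_R/∂q_R = 0: 212 - 6q_R - 3(q_T) = 0.
Talus's profit: π_T = (382 - 3Q)q_T - (25q_T). Setting ∂π_T/∂q_T = 0: 357 - 6q_T - 3(q_R) = 0.
Best responses: q_R = (212 - 3q_T)/6, q_T = (357 - 3q_R)/6.
Solving the pair: q_R = 67/9, q_T = 502/9.
Total output Q = 569/9, so price P = 382 - 3·(569/9) = 577/3.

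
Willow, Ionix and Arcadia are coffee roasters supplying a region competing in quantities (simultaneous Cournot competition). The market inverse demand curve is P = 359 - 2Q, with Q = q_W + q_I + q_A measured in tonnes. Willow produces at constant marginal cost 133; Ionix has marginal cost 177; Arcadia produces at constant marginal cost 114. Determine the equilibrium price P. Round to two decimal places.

Willow's profit: π_W = (359 - 2Q)q_W - (133q_W). Setting ∂π_W/∂q_W = 0: 226 - 4q_W - 2(q_I + q_A) = 0.
Ionix's profit: π_I = (359 - 2Q)q_I - (177q_I). Setting ∂π_I/∂q_I = 0: 182 - 4q_I - 2(q_W + q_A) = 0.
Arcadia's profit: π_A = (359 - 2Q)q_A - (114q_A). Setting ∂π_A/∂q_A = 0: 245 - 4q_A - 2(q_W + q_I) = 0.
Adding the 3 first-order conditions: 653 − 8Q = 0, so Q = 653/8.
Back-substituting: q_W = (226 − 653/4)/2 = 251/8, q_I = (182 − 653/4)/2 = 75/8, q_A = (245 − 653/4)/2 = 327/8.
Total output Q = 653/8, so price P = 359 - 2·(653/8) = 783/4.

195.75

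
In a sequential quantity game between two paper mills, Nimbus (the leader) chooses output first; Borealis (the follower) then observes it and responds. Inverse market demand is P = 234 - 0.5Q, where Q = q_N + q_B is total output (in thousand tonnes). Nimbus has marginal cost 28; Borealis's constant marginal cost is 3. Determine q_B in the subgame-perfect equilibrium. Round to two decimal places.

140.50

Solve by backward induction. Given q_N, the follower Borealis maximises π_B = (234 - (1/2)q_N - (1/2)q_B)q_B - 3q_B.
Setting the follower's marginal profit to zero, 231 - (1/2)q_N - q_B = 0, i.e. q_B = (231 - (1/2)q_N).
Nimbus substitutes q_B(q_N) into its own profit: π_N = q_N(234 - (1/2)q_N - (231 - (1/2)q_N)/2) - 28q_N = (237/2 - (1/4)q_N)q_N - 28q_N.
Leader FOC: 181/2 - (1/2)q_N = 0, so q_N = 181.
Then q_B = (231 - (1/2)·181) = 281/2.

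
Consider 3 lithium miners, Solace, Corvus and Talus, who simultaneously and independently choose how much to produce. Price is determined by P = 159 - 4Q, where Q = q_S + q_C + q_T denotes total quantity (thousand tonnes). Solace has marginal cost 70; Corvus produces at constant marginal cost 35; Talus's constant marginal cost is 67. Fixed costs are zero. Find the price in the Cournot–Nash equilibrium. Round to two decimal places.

Solace's profit: π_S = (159 - 4Q)q_S - (70q_S). Setting ∂π_S/∂q_S = 0: 89 - 8q_S - 4(q_C + q_T) = 0.
Corvus's first-order condition: 124 - 8q_C - 4(q_S + q_T) = 0.
Talus's profit: π_T = (159 - 4Q)q_T - (67q_T). Setting ∂π_T/∂q_T = 0: 92 - 8q_T - 4(q_S + q_C) = 0.
Adding the 3 conditions: 305 − 8Q − 8Q = 0, i.e. Q = 305/16.
Back-substituting: q_S = (89 − 305/4)/4 = 51/16, q_C = (124 − 305/4)/4 = 191/16, q_T = (92 − 305/4)/4 = 63/16.
Total output Q = 305/16, so price P = 159 - 4·(305/16) = 331/4.

82.75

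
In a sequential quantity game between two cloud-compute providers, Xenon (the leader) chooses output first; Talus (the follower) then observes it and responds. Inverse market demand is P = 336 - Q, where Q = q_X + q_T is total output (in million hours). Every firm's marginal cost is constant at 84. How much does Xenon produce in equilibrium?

Solve by backward induction. Given q_X, the follower Talus maximises π_T = (336 - q_X - q_T)q_T - 84q_T.
Follower FOC: 252 - q_X - 2q_T = 0, so q_T(q_X) = (252 - q_X)/2.
Xenon substitutes q_T(q_X) into its own profit: π_X = q_X(336 - q_X - (252 - q_X)/2) - 84q_X = (210 - (1/2)q_X)q_X - 84q_X.
Leader FOC: 126 - q_X = 0, so q_X = 126.
Then q_T = (252 - 126)/2 = 63.

126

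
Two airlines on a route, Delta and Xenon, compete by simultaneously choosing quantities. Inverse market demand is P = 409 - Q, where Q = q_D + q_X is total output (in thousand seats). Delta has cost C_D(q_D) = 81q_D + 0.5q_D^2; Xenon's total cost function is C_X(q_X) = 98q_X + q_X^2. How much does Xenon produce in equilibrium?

55

Delta's profit: π_D = (409 - Q)q_D - (81q_D + (1/2)q_D²). Setting ∂π_D/∂q_D = 0: 328 - 3q_D - (q_X) = 0.
Xenon's first-order condition: 311 - 4q_X - (q_D) = 0.
Best responses: q_D = (328 - q_X)/3, q_X = (311 - q_D)/4.
Solving the pair: q_D = 91, q_X = 55.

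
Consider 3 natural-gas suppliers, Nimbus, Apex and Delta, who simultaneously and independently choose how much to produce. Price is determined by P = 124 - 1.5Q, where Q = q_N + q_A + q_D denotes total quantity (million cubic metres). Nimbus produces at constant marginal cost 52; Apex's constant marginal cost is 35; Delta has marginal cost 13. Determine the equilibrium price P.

56

Nimbus's profit: π_N = (124 - 1.5Q)q_N - (52q_N). Setting ∂π_N/∂q_N = 0: 72 - 3q_N - (3/2)(q_A + q_D) = 0.
Apex's first-order condition: 89 - 3q_A - (3/2)(q_N + q_D) = 0.
Delta's profit: π_D = (124 - 1.5Q)q_D - (13q_D). Setting ∂π_D/∂q_D = 0: 111 - 3q_D - (3/2)(q_N + q_A) = 0.
Adding the 3 first-order conditions: 272 − 6Q = 0, so Q = 136/3.
Back-substituting: q_N = (72 − 68)/(3/2) = 8/3, q_A = (89 − 68)/(3/2) = 14, q_D = (111 − 68)/(3/2) = 86/3.
Total output Q = 136/3, so price P = 124 - (3/2)·(136/3) = 56.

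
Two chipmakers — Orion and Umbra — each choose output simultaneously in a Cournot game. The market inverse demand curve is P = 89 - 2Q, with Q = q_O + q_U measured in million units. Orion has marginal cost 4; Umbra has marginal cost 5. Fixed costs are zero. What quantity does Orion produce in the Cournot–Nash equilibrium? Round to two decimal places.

Orion's profit: π_O = (89 - 2Q)q_O - (4q_O). Setting ∂π_O/∂q_O = 0: 85 - 4q_O - 2(q_U) = 0.
Umbra's profit: π_U = (89 - 2Q)q_U - (5q_U). Setting ∂π_U/∂q_U = 0: 84 - 4q_U - 2(q_O) = 0.
Rearranging gives the reaction functions q_O = (85 - 2q_U)/4 and q_U = (84 - 2q_O)/4.
Solving the pair: q_O = 43/3, q_U = 83/6.

14.33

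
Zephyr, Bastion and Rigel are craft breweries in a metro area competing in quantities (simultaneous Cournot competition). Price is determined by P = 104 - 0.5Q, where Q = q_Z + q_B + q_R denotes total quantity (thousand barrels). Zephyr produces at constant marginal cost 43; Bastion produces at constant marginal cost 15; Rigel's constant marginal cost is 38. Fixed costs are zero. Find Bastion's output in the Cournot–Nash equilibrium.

Zephyr's profit: π_Z = (104 - 0.5Q)q_Z - (43q_Z). Setting ∂π_Z/∂q_Z = 0: 61 - q_Z - (1/2)(q_B + q_R) = 0.
Bastion's first-order condition: 89 - q_B - (1/2)(q_Z + q_R) = 0.
Rigel's first-order condition: 66 - q_R - (1/2)(q_Z + q_B) = 0.
Adding the 3 conditions: 216 − Q − Q = 0, i.e. Q = 108.
Back-substituting: q_Z = (61 − 54)/(1/2) = 14, q_B = (89 − 54)/(1/2) = 70, q_R = (66 − 54)/(1/2) = 24.

70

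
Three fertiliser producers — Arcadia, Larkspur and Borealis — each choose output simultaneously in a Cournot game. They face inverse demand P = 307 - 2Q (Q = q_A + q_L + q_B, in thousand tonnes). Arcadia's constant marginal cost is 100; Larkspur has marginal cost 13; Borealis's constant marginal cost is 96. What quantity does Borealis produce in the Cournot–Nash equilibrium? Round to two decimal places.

Arcadia's profit: π_A = (307 - 2Q)q_A - (100q_A). Setting ∂π_A/∂q_A = 0: 207 - 4q_A - 2(q_L + q_B) = 0.
Larkspur's profit: π_L = (307 - 2Q)q_L - (13q_L). Setting ∂π_L/∂q_L = 0: 294 - 4q_L - 2(q_A + q_B) = 0.
Borealis's first-order condition: 211 - 4q_B - 2(q_A + q_L) = 0.
Adding the 3 first-order conditions: 712 − 8Q = 0, so Q = 89.
Back-substituting: q_A = (207 − 178)/2 = 29/2, q_L = (294 − 178)/2 = 58, q_B = (211 − 178)/2 = 33/2.

16.50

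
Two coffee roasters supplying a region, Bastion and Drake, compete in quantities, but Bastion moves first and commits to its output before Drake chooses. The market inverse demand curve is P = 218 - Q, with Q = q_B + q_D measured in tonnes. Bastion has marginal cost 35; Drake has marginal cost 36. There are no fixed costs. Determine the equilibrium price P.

Solve by backward induction. Given q_B, the follower Drake maximises π_D = (218 - q_B - q_D)q_D - 36q_D.
Follower FOC: 182 - q_B - 2q_D = 0, so q_D(q_B) = (182 - q_B)/2.
The leader anticipates this reaction. Substituting into P = 218 - Q gives P = 127 - (1/2)q_B, so π_B = (127 - (1/2)q_B)q_B - 35q_B.
Leader FOC: 92 - q_B = 0, so q_B = 92.
Then q_D = (182 - 92)/2 = 45.
Total output Q = 137, so price P = 218 - 137 = 81.

81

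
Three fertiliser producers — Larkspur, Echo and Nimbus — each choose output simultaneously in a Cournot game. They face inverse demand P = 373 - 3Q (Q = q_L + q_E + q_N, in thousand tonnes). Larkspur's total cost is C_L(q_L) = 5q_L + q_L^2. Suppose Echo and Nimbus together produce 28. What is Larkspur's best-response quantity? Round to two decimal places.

35.50

With rivals' combined output fixed at 28, Larkspur's profit is π_L = (373 - 3·28 - 3q_L)q_L - (5q_L + q_L²) = (289 - 3q_L)q_L - (5q_L + q_L²).
∂π_L/∂q_L = 284 - 8q_L = 0, so q_L = 71/2.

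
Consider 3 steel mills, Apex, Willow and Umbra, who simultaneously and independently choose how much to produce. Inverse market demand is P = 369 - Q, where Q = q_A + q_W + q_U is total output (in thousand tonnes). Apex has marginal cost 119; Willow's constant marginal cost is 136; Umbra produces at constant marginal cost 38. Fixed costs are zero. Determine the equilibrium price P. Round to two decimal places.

165.50

Apex's profit: π_A = (369 - Q)q_A - (119q_A). Setting ∂π_A/∂q_A = 0: 250 - 2q_A - (q_W + q_U) = 0.
Willow's profit: π_W = (369 - Q)q_W - (136q_W). Setting ∂π_W/∂q_W = 0: 233 - 2q_W - (q_A + q_U) = 0.
Umbra's profit: π_U = (369 - Q)q_U - (38q_U). Setting ∂π_U/∂q_U = 0: 331 - 2q_U - (q_A + q_W) = 0.
Adding the 3 conditions: 814 − 2Q − 2Q = 0, i.e. Q = 407/2.
Back-substituting: q_A = (250 − 407/2) = 93/2, q_W = (233 − 407/2) = 59/2, q_U = (331 − 407/2) = 255/2.
Total output Q = 407/2, so price P = 369 - 407/2 = 331/2.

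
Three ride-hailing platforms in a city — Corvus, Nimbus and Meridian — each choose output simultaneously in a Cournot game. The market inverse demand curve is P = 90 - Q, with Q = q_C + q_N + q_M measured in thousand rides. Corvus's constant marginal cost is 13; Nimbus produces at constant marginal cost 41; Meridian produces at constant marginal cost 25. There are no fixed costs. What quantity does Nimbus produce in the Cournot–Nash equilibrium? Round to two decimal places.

Corvus's profit: π_C = (90 - Q)q_C - (13q_C). Setting ∂π_C/∂q_C = 0: 77 - 2q_C - (q_N + q_M) = 0.
Nimbus's first-order condition: 49 - 2q_N - (q_C + q_M) = 0.
Meridian's profit: π_M = (90 - Q)q_M - (25q_M). Setting ∂π_M/∂q_M = 0: 65 - 2q_M - (q_C + q_N) = 0.
Adding the 3 first-order conditions: 191 − 4Q = 0, so Q = 191/4.
Back-substituting: q_C = (77 − 191/4) = 117/4, q_N = (49 − 191/4) = 5/4, q_M = (65 − 191/4) = 69/4.

1.25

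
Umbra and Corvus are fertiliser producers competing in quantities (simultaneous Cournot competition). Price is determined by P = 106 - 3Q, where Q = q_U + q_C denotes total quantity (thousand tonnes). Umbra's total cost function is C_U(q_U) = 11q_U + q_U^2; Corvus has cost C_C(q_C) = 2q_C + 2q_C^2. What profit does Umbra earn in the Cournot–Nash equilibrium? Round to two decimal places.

Umbra's profit: π_U = (106 - 3Q)q_U - (11q_U + q_U²). Setting ∂π_U/∂q_U = 0: 95 - 8q_U - 3(q_C) = 0.
Corvus's profit: π_C = (106 - 3Q)q_C - (2q_C + 2q_C²). Setting ∂π_C/∂q_C = 0: 104 - 10q_C - 3(q_U) = 0.
Best responses: q_U = (95 - 3q_C)/8, q_C = (104 - 3q_U)/10.
Solving the pair: q_U = 638/71, q_C = 547/71.
Price P = 106 - 3·(1185/71) = 55.9296.
Umbra's profit: 55.9296·(638/71) - 11·(638/71) - (638/71)² = 322.9867.

322.99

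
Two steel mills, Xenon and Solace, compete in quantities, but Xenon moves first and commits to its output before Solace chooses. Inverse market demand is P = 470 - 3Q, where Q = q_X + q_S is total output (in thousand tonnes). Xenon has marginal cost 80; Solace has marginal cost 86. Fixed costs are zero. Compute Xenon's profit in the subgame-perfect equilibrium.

Solve by backward induction. Given q_X, the follower Solace maximises π_S = (470 - 3q_X - 3q_S)q_S - 86q_S.
∂π_S/∂q_S = 384 - 3q_X - 6q_S = 0 gives the reaction function q_S = (384 - 3q_X)/6.
The leader anticipates this reaction. Substituting into P = 470 - 3Q gives P = 278 - (3/2)q_X, so π_X = (278 - (3/2)q_X)q_X - 80q_X.
Maximising: ∂π_X/∂q_X = 198 - 3q_X = 0, giving q_X = 66.
Then q_S = (384 - 3·66)/6 = 31.
Price P = 470 - 3·97 = 179.
Xenon's profit: (179 - 80)·66 = 6534.

6534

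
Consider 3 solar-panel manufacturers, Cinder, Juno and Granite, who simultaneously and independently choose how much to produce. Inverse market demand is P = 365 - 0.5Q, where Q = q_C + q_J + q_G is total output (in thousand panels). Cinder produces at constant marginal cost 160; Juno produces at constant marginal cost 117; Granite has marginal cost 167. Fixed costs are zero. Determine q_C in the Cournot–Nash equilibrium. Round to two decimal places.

Cinder's profit: π_C = (365 - 0.5Q)q_C - (160q_C). Setting ∂π_C/∂q_C = 0: 205 - q_C - (1/2)(q_J + q_G) = 0.
Juno's profit: π_J = (365 - 0.5Q)q_J - (117q_J). Setting ∂π_J/∂q_J = 0: 248 - q_J - (1/2)(q_C + q_G) = 0.
Granite's profit: π_G = (365 - 0.5Q)q_G - (167q_G). Setting ∂π_G/∂q_G = 0: 198 - q_G - (1/2)(q_C + q_J) = 0.
Summing all 3 equations gives 651 − 2Q = 0, hence Q = 651/2.
Back-substituting: q_C = (205 − 651/4)/(1/2) = 169/2, q_J = (248 − 651/4)/(1/2) = 341/2, q_G = (198 − 651/4)/(1/2) = 141/2.

84.50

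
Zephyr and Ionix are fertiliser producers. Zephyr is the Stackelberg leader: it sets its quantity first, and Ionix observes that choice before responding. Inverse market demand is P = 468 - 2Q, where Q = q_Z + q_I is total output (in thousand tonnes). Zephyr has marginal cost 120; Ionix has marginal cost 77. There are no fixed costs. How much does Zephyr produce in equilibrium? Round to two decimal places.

76.25

Solve by backward induction. Given q_Z, the follower Ionix maximises π_I = (468 - 2q_Z - 2q_I)q_I - 77q_I.
Setting the follower's marginal profit to zero, 391 - 2q_Z - 4q_I = 0, i.e. q_I = (391 - 2q_Z)/4.
Zephyr substitutes q_I(q_Z) into its own profit: π_Z = q_Z(468 - 2q_Z - (391 - 2q_Z)/2) - 120q_Z = (545/2 - q_Z)q_Z - 120q_Z.
Maximising: ∂π_Z/∂q_Z = 305/2 - 2q_Z = 0, giving q_Z = 305/4.
Then q_I = (391 - 2·(305/4))/4 = 477/8.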